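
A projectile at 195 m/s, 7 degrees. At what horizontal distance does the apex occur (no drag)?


R = v0^2*sin(2*theta)/g = 195^2*sin(2*7°)/9.81 = 937.725 m
apex_dist = R/2 = 937.725/2 = 468.9 m

468.9 m


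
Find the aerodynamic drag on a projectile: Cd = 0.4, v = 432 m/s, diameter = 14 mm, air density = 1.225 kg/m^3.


A = pi*(d/2)^2 = pi*(14/2000)^2 = 1.53938e-04 m^2
Fd = 0.5*Cd*rho*A*v^2 = 0.5*0.4*1.225*1.53938e-04*432^2 = 7.038 N

7.038 N


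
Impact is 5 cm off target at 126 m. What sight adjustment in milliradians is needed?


1 mrad subtends 1 cm per 10 m of range, so adj = error_cm / (dist_m / 10) = 5 / (126/10) = 0.3968 mrad

0.3968 mrad


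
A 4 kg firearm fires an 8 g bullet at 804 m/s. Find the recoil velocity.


v_recoil = m_p * v_p / m_gun = 0.008 * 804 / 4 = 1.608 m/s

1.608 m/s


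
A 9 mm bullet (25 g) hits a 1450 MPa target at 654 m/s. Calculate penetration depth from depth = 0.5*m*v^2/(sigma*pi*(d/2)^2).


A = pi*(d/2)^2 = pi*(9/2)^2 = 63.6173 mm^2
E = 0.5*m*v^2 = 0.5*0.025*654^2 = 5346.45 J
depth = E/(sigma*A) = 5346.45 J / (1450 MPa * 63.6173 mm^2) = 5346.45/(1450 * 63.6173) m = 0.0579592 m ≈ 57.96 mm

57.96 mm


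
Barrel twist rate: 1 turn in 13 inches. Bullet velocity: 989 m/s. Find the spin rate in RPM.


twist_m = 13*0.0254 = 0.3302 m
spin = v/twist = 989/0.3302 = 2995.154 rev/s
RPM = spin*60 = 2995.154*60 ≈ 179709 RPM

179709 RPM


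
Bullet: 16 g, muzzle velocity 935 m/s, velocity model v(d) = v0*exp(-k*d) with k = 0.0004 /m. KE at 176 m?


v = v0*exp(-k*d) = 935*exp(-0.0004*176) = 871.44 m/s
E = 0.5*m*v^2 = 0.5*0.016*871.44^2 = 6075 J

6075 J


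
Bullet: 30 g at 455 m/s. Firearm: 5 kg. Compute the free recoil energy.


v_r = m_p*v_p/m_gun = 0.03*455/5 = 2.73 m/s, E_r = 0.5*m_gun*v_r^2 = 0.5*5*2.73^2 = 18.63 J

18.63 J


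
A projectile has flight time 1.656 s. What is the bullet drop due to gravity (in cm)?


drop = 0.5*g*t^2 = 0.5*9.81*1.656^2 = 13.4512 m ≈ 1345 cm

1345 cm


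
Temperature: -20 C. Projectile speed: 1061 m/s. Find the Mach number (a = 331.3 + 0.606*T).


a = 331.3 + 0.606*(-20) = 319.18 m/s
M = v/a = 1061/319.18 = 3.324

3.324


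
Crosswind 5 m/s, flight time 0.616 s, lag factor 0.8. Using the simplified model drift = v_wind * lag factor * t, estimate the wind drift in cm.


drift = v_wind * lag * t = 5 * 0.8 * 0.616 = 2.464 m ≈ 246.4 cm

246.4 cm


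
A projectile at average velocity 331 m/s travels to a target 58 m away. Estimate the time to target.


t = d/v = 58/331 = 0.1752 s

0.1752 s


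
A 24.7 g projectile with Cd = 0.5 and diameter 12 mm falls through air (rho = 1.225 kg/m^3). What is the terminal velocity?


A = pi*(d/2)^2 = pi*(12/2000)^2 = 1.13097e-04 m^2
vt = sqrt(2mg/(Cd*rho*A)) = sqrt(2*0.0247*9.81/(0.5 * 1.225 * 1.13097e-04)) = 83.64 m/s

83.64 m/s


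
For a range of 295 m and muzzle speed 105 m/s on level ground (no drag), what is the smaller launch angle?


sin(2*theta) = R*g/v0^2 = 295*9.81/105^2 = 0.26249, theta = arcsin(0.26249)/2 = 7.609°

7.609 degrees


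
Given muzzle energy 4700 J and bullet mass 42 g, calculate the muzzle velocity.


v = sqrt(2*E/m) = sqrt(2*4700/0.042) = 473.1 m/s

473.1 m/s


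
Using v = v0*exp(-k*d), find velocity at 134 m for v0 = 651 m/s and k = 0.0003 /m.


v = v0*exp(-k*d) = 651*exp(-0.0003*134) = 625.3 m/s

625.3 m/s


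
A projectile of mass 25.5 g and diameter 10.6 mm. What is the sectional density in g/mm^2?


SD = m/d^2 = 25.5/10.6^2 = 0.2269 g/mm^2

0.2269 g/mm^2


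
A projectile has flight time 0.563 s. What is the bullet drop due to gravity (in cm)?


drop = 0.5*g*t^2 = 0.5*9.81*0.563^2 = 1.55473 m ≈ 155.5 cm

155.5 cm


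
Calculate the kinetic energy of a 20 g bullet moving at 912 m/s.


E = 0.5*m*v^2 = 0.5*0.02*912^2 = 8317 J

8317 J


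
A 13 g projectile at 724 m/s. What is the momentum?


p = m*v = 0.013*724 = 9.412 kg·m/s

9.412 kg·m/s


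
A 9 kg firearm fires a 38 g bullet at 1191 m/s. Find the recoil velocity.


v_recoil = m_p * v_p / m_gun = 0.038 * 1191 / 9 = 5.029 m/s

5.029 m/s


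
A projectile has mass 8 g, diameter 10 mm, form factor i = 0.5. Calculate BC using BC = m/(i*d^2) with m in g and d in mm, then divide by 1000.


BC = m/(i*d^2*1000) = 8/(0.5 * 10^2 * 1000) = 0.00016

0.00016


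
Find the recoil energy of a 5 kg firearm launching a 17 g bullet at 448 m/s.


v_r = m_p*v_p/m_gun = 0.017*448/5 = 1.5232 m/s, E_r = 0.5*m_gun*v_r^2 = 0.5*5*1.5232^2 = 5.8 J

5.8 J


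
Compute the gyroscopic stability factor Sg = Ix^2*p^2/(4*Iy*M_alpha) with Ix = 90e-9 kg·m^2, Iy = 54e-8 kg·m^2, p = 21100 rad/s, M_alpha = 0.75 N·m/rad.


Sg = Ix^2 * p^2 / (4 * Iy * M_alpha) = (90e-9)^2 * 21100^2 / (4 * 54e-8 * 0.75) = 2.226

2.226


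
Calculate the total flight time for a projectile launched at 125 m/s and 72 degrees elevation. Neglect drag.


T = 2*v0*sin(theta)/g = 2*125*sin(72°)/9.81 = 24.24 s

24.24 s


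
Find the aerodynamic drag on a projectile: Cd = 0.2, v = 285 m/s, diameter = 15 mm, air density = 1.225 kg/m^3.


A = pi*(d/2)^2 = pi*(15/2000)^2 = 1.76715e-04 m^2
Fd = 0.5*Cd*rho*A*v^2 = 0.5*0.2*1.225*1.76715e-04*285^2 = 1.758 N

1.758 N


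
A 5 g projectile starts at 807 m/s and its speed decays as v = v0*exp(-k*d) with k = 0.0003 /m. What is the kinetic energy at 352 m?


v = v0*exp(-k*d) = 807*exp(-0.0003*352) = 726.126 m/s
E = 0.5*m*v^2 = 0.5*0.005*726.126^2 = 1318 J

1318 J


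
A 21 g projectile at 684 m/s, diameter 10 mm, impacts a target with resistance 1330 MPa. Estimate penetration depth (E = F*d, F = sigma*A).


A = pi*(d/2)^2 = pi*(10/2)^2 = 78.5398 mm^2
E = 0.5*m*v^2 = 0.5*0.021*684^2 = 4912.49 J
depth = E/(sigma*A) = 4912.49 J / (1330 MPa * 78.5398 mm^2) = 4912.49/(1330 * 78.5398) m = 0.0470284 m ≈ 47.03 mm

47.03 mm


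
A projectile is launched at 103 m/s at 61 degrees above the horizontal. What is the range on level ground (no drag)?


R = v0^2 * sin(2*theta) / g = 103^2 * sin(2*61°) / 9.81 = 917.1 m

917.1 m


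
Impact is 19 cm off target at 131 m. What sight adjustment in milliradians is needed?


1 mrad subtends 1 cm per 10 m of range, so adj = error_cm / (dist_m / 10) = 19 / (131/10) = 1.45 mrad

1.45 mrad


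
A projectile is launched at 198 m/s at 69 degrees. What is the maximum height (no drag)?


H = (v0*sin(theta))^2 / (2g) = (198*sin(69°))^2 / (2*9.81) = 1742 m

1742 m


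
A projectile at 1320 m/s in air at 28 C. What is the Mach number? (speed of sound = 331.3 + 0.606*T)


a = 331.3 + 0.606*(28) = 348.268 m/s
M = v/a = 1320/348.268 = 3.79

3.79


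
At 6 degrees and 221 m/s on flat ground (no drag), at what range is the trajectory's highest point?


R = v0^2*sin(2*theta)/g = 221^2*sin(2*6°)/9.81 = 1035.13 m
apex_dist = R/2 = 1035.13/2 = 517.6 m

517.6 m


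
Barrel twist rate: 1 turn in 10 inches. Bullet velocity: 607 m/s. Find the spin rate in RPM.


twist_m = 10*0.0254 = 0.254 m
spin = v/twist = 607/0.254 = 2389.764 rev/s
RPM = spin*60 = 2389.764*60 ≈ 143386 RPM

143386 RPM


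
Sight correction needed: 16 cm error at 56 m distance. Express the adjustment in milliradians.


1 mrad subtends 1 cm per 10 m of range, so adj = error_cm / (dist_m / 10) = 16 / (56/10) = 2.857 mrad

2.857 mrad


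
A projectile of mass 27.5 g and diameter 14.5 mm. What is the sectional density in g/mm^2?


SD = m/d^2 = 27.5/14.5^2 = 0.1308 g/mm^2

0.1308 g/mm^2


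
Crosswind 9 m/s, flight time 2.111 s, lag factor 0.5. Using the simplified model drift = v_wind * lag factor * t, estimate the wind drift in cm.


drift = v_wind * lag * t = 9 * 0.5 * 2.111 = 9.4995 m ≈ 950 cm

950 cm


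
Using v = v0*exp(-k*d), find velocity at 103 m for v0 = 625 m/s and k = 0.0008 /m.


v = v0*exp(-k*d) = 625*exp(-0.0008*103) = 575.6 m/s

575.6 m/s


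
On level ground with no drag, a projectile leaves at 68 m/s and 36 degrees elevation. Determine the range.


R = v0^2 * sin(2*theta) / g = 68^2 * sin(2*36°) / 9.81 = 448.3 m

448.3 m


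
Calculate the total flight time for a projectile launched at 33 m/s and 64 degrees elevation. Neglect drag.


T = 2*v0*sin(theta)/g = 2*33*sin(64°)/9.81 = 6.047 s

6.047 s


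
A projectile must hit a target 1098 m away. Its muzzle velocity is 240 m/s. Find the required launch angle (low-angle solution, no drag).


sin(2*theta) = R*g/v0^2 = 1098*9.81/240^2 = 0.187003, theta = arcsin(0.187003)/2 = 5.389°

5.389 degrees


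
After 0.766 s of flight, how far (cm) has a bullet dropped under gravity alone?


drop = 0.5*g*t^2 = 0.5*9.81*0.766^2 = 2.87804 m ≈ 287.8 cm

287.8 cm


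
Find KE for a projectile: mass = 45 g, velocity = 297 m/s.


E = 0.5*m*v^2 = 0.5*0.045*297^2 = 1985 J

1985 J


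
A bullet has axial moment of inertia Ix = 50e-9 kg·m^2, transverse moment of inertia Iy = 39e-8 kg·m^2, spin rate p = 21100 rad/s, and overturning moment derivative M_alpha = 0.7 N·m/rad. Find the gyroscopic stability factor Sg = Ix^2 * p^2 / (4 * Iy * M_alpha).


Sg = Ix^2 * p^2 / (4 * Iy * M_alpha) = (50e-9)^2 * 21100^2 / (4 * 39e-8 * 0.7) = 1.019

1.019


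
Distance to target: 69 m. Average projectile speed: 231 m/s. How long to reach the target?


t = d/v = 69/231 = 0.2987 s

0.2987 s


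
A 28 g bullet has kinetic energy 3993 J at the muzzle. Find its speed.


v = sqrt(2*E/m) = sqrt(2*3993/0.028) = 534.1 m/s

534.1 m/s


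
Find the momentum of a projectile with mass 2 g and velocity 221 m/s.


p = m*v = 0.002*221 = 0.442 kg·m/s

0.442 kg·m/s


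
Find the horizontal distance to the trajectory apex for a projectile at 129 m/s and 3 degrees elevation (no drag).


R = v0^2*sin(2*theta)/g = 129^2*sin(2*3°)/9.81 = 177.315 m
apex_dist = R/2 = 177.315/2 = 88.66 m

88.66 m


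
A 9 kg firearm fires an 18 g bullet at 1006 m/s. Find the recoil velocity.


v_recoil = m_p * v_p / m_gun = 0.018 * 1006 / 9 = 2.012 m/s

2.012 m/s


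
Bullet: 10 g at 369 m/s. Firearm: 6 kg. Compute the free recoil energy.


v_r = m_p*v_p/m_gun = 0.01*369/6 = 0.615 m/s, E_r = 0.5*m_gun*v_r^2 = 0.5*6*0.615^2 = 1.135 J

1.135 J


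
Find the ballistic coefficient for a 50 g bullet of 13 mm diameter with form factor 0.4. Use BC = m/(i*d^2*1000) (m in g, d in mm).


BC = m/(i*d^2*1000) = 50/(0.4 * 13^2 * 1000) = 0.0007396

0.0007396


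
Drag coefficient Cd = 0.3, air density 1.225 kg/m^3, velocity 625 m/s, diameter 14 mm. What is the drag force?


A = pi*(d/2)^2 = pi*(14/2000)^2 = 1.53938e-04 m^2
Fd = 0.5*Cd*rho*A*v^2 = 0.5*0.3*1.225*1.53938e-04*625^2 = 11.05 N

11.05 N


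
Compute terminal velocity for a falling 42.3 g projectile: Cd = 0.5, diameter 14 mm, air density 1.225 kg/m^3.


A = pi*(d/2)^2 = pi*(14/2000)^2 = 1.53938e-04 m^2
vt = sqrt(2mg/(Cd*rho*A)) = sqrt(2*0.0423*9.81/(0.5 * 1.225 * 1.53938e-04)) = 93.82 m/s

93.82 m/s


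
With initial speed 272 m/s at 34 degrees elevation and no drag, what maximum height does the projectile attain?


H = (v0*sin(theta))^2 / (2g) = (272*sin(34°))^2 / (2*9.81) = 1179 m

1179 m


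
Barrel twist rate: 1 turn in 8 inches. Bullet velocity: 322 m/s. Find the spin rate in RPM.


twist_m = 8*0.0254 = 0.2032 m
spin = v/twist = 322/0.2032 = 1584.646 rev/s
RPM = spin*60 = 1584.646*60 ≈ 95079 RPM

95079 RPM


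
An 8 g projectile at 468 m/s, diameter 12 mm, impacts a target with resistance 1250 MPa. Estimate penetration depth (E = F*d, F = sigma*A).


A = pi*(d/2)^2 = pi*(12/2)^2 = 113.097 mm^2
E = 0.5*m*v^2 = 0.5*0.008*468^2 = 876.096 J
depth = E/(sigma*A) = 876.096 J / (1250 MPa * 113.097 mm^2) = 876.096/(1250 * 113.097) m = 0.00619711 m ≈ 6.197 mm

6.197 mm


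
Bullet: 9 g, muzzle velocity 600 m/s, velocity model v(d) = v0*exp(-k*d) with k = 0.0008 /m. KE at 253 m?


v = v0*exp(-k*d) = 600*exp(-0.0008*253) = 490.061 m/s
E = 0.5*m*v^2 = 0.5*0.009*490.061^2 = 1081 J

1081 J


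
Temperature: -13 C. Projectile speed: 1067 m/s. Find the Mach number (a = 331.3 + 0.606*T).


a = 331.3 + 0.606*(-13) = 323.422 m/s
M = v/a = 1067/323.422 = 3.299

3.299


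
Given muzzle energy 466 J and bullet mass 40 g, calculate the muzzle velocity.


v = sqrt(2*E/m) = sqrt(2*466/0.04) = 152.6 m/s

152.6 m/s


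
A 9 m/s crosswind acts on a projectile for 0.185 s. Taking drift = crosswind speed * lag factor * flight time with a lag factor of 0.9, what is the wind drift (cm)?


drift = v_wind * lag * t = 9 * 0.9 * 0.185 = 1.4985 m ≈ 149.8 cm

149.8 cm


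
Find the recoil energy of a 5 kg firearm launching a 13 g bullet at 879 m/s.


v_r = m_p*v_p/m_gun = 0.013*879/5 = 2.2854 m/s, E_r = 0.5*m_gun*v_r^2 = 0.5*5*2.2854^2 = 13.06 J

13.06 J


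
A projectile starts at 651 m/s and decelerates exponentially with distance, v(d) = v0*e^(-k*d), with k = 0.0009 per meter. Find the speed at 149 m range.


v = v0*exp(-k*d) = 651*exp(-0.0009*149) = 569.3 m/s

569.3 m/s


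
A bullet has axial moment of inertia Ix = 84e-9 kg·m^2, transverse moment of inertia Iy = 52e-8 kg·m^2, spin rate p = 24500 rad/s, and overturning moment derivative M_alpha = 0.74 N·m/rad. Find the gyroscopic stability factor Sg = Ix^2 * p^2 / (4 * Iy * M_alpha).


Sg = Ix^2 * p^2 / (4 * Iy * M_alpha) = (84e-9)^2 * 24500^2 / (4 * 52e-8 * 0.74) = 2.752

2.752


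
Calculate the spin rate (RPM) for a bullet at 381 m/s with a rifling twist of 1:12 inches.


twist_m = 12*0.0254 = 0.3048 m
spin = v/twist = 381/0.3048 = 1250 rev/s
RPM = spin*60 = 1250*60 ≈ 75000 RPM

75000 RPM


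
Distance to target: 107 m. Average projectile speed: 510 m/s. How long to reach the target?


t = d/v = 107/510 = 0.2098 s

0.2098 s


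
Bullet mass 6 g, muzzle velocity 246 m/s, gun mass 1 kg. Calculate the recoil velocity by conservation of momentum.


v_recoil = m_p * v_p / m_gun = 0.006 * 246 / 1 = 1.476 m/s

1.476 m/s


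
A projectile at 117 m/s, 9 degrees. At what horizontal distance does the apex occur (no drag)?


R = v0^2*sin(2*theta)/g = 117^2*sin(2*9°)/9.81 = 431.206 m
apex_dist = R/2 = 431.206/2 = 215.6 m

215.6 m


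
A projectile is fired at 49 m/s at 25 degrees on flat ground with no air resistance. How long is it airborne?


T = 2*v0*sin(theta)/g = 2*49*sin(25°)/9.81 = 4.222 s

4.222 s


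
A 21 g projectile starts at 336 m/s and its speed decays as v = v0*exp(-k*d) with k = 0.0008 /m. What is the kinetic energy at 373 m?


v = v0*exp(-k*d) = 336*exp(-0.0008*373) = 249.314 m/s
E = 0.5*m*v^2 = 0.5*0.021*249.314^2 = 652.7 J

652.7 J


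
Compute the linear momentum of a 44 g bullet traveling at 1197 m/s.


p = m*v = 0.044*1197 = 52.67 kg·m/s

52.67 kg·m/s


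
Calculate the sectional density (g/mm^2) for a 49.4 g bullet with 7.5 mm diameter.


SD = m/d^2 = 49.4/7.5^2 = 0.8782 g/mm^2

0.8782 g/mm^2


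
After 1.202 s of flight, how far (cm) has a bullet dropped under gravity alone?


drop = 0.5*g*t^2 = 0.5*9.81*1.202^2 = 7.08676 m ≈ 708.7 cm

708.7 cm


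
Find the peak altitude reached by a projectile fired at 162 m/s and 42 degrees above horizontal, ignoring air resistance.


H = (v0*sin(theta))^2 / (2g) = (162*sin(42°))^2 / (2*9.81) = 598.9 m

598.9 m


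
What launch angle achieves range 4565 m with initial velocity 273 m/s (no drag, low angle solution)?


sin(2*theta) = R*g/v0^2 = 4565*9.81/273^2 = 0.600875, theta = arcsin(0.600875)/2 = 18.47°

18.47 degrees


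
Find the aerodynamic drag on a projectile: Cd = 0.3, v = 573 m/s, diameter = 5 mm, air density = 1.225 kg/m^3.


A = pi*(d/2)^2 = pi*(5/2000)^2 = 1.96350e-05 m^2
Fd = 0.5*Cd*rho*A*v^2 = 0.5*0.3*1.225*1.96350e-05*573^2 = 1.185 N

1.185 N


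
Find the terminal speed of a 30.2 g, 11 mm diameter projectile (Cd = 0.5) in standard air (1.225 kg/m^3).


A = pi*(d/2)^2 = pi*(11/2000)^2 = 9.50332e-05 m^2
vt = sqrt(2mg/(Cd*rho*A)) = sqrt(2*0.0302*9.81/(0.5 * 1.225 * 9.50332e-05)) = 100.9 m/s

100.9 m/s


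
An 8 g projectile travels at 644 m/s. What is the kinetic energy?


E = 0.5*m*v^2 = 0.5*0.008*644^2 = 1659 J

1659 J


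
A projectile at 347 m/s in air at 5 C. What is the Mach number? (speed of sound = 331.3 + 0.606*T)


a = 331.3 + 0.606*(5) = 334.33 m/s
M = v/a = 347/334.33 = 1.038

1.038


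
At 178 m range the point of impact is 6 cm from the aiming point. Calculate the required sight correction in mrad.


1 mrad subtends 1 cm per 10 m of range, so adj = error_cm / (dist_m / 10) = 6 / (178/10) = 0.3371 mrad

0.3371 mrad


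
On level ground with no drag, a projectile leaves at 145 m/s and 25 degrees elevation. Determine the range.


R = v0^2 * sin(2*theta) / g = 145^2 * sin(2*25°) / 9.81 = 1642 m

1642 m


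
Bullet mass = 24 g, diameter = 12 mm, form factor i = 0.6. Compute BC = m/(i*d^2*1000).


BC = m/(i*d^2*1000) = 24/(0.6 * 12^2 * 1000) = 0.0002778

0.0002778


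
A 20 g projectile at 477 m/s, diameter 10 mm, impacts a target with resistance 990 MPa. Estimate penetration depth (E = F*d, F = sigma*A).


A = pi*(d/2)^2 = pi*(10/2)^2 = 78.5398 mm^2
E = 0.5*m*v^2 = 0.5*0.02*477^2 = 2275.29 J
depth = E/(sigma*A) = 2275.29 J / (990 MPa * 78.5398 mm^2) = 2275.29/(990 * 78.5398) m = 0.0292625 m ≈ 29.26 mm

29.26 mm


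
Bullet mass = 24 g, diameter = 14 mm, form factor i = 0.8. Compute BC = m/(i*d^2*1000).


BC = m/(i*d^2*1000) = 24/(0.8 * 14^2 * 1000) = 0.0001531

0.0001531


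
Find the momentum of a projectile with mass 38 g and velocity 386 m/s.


p = m*v = 0.038*386 = 14.67 kg·m/s

14.67 kg·m/s


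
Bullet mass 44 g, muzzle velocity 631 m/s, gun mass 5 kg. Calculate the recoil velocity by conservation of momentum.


v_recoil = m_p * v_p / m_gun = 0.044 * 631 / 5 = 5.553 m/s

5.553 m/s


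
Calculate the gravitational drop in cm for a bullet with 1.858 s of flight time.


drop = 0.5*g*t^2 = 0.5*9.81*1.858^2 = 16.9329 m ≈ 1693 cm

1693 cm


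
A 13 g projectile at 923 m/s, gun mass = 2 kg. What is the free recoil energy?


v_r = m_p*v_p/m_gun = 0.013*923/2 = 5.9995 m/s, E_r = 0.5*m_gun*v_r^2 = 0.5*2*5.9995^2 = 35.99 J

35.99 J


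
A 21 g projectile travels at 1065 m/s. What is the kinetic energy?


E = 0.5*m*v^2 = 0.5*0.021*1065^2 = 11909 J

11909 J


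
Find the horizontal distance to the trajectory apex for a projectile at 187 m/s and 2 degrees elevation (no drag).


R = v0^2*sin(2*theta)/g = 187^2*sin(2*2°)/9.81 = 248.656 m
apex_dist = R/2 = 248.656/2 = 124.3 m

124.3 m


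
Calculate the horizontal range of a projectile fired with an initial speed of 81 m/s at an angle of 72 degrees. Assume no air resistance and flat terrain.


R = v0^2 * sin(2*theta) / g = 81^2 * sin(2*72°) / 9.81 = 393.1 m

393.1 m


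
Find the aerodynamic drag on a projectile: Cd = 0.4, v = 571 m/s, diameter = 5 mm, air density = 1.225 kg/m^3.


A = pi*(d/2)^2 = pi*(5/2000)^2 = 1.96350e-05 m^2
Fd = 0.5*Cd*rho*A*v^2 = 0.5*0.4*1.225*1.96350e-05*571^2 = 1.568 N

1.568 N


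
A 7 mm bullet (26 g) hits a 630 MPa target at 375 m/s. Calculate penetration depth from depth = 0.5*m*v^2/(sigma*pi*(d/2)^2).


A = pi*(d/2)^2 = pi*(7/2)^2 = 38.4845 mm^2
E = 0.5*m*v^2 = 0.5*0.026*375^2 = 1828.12 J
depth = E/(sigma*A) = 1828.12 J / (630 MPa * 38.4845 mm^2) = 1828.12/(630 * 38.4845) m = 0.0754014 m ≈ 75.4 mm

75.4 mm


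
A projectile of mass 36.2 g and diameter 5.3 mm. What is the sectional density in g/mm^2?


SD = m/d^2 = 36.2/5.3^2 = 1.289 g/mm^2

1.289 g/mm^2


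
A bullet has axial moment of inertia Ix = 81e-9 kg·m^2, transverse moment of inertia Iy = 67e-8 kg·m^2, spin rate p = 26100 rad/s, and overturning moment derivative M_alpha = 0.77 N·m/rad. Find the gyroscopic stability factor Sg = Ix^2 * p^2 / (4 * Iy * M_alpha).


Sg = Ix^2 * p^2 / (4 * Iy * M_alpha) = (81e-9)^2 * 26100^2 / (4 * 67e-8 * 0.77) = 2.166

2.166


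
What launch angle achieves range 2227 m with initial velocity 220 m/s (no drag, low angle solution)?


sin(2*theta) = R*g/v0^2 = 2227*9.81/220^2 = 0.451382, theta = arcsin(0.451382)/2 = 13.42°

13.42 degrees


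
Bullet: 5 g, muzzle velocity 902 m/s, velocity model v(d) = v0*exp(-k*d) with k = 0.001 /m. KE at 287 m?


v = v0*exp(-k*d) = 902*exp(-0.001*287) = 676.962 m/s
E = 0.5*m*v^2 = 0.5*0.005*676.962^2 = 1146 J

1146 J


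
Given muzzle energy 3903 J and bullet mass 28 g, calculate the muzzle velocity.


v = sqrt(2*E/m) = sqrt(2*3903/0.028) = 528 m/s

528 m/s


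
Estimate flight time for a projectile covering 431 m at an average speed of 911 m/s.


t = d/v = 431/911 = 0.4731 s

0.4731 s


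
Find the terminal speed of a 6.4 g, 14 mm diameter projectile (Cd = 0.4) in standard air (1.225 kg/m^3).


A = pi*(d/2)^2 = pi*(14/2000)^2 = 1.53938e-04 m^2
vt = sqrt(2mg/(Cd*rho*A)) = sqrt(2*0.0064*9.81/(0.4 * 1.225 * 1.53938e-04)) = 40.8 m/s

40.8 m/s


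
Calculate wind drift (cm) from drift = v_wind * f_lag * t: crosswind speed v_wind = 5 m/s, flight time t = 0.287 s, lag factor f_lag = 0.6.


drift = v_wind * lag * t = 5 * 0.6 * 0.287 = 0.861 m ≈ 86.1 cm

86.1 cm


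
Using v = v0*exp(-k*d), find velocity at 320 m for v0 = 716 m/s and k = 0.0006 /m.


v = v0*exp(-k*d) = 716*exp(-0.0006*320) = 590.9 m/s

590.9 m/s


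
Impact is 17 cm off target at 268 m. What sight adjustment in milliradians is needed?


1 mrad subtends 1 cm per 10 m of range, so adj = error_cm / (dist_m / 10) = 17 / (268/10) = 0.6343 mrad

0.6343 mrad


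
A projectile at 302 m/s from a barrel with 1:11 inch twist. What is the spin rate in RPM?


twist_m = 11*0.0254 = 0.2794 m
spin = v/twist = 302/0.2794 = 1080.888 rev/s
RPM = spin*60 = 1080.888*60 ≈ 64853 RPM

64853 RPM


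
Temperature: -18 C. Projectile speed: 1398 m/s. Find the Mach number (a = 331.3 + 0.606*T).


a = 331.3 + 0.606*(-18) = 320.392 m/s
M = v/a = 1398/320.392 = 4.363

4.363


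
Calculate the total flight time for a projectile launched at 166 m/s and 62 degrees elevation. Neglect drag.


T = 2*v0*sin(theta)/g = 2*166*sin(62°)/9.81 = 29.88 s

29.88 s


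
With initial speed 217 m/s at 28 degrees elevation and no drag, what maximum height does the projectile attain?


H = (v0*sin(theta))^2 / (2g) = (217*sin(28°))^2 / (2*9.81) = 529 m

529 m


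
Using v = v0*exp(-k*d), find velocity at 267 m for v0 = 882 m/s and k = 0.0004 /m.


v = v0*exp(-k*d) = 882*exp(-0.0004*267) = 792.7 m/s

792.7 m/s


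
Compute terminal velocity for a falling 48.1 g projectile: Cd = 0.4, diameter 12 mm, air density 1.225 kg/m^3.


A = pi*(d/2)^2 = pi*(12/2000)^2 = 1.13097e-04 m^2
vt = sqrt(2mg/(Cd*rho*A)) = sqrt(2*0.0481*9.81/(0.4 * 1.225 * 1.13097e-04)) = 130.5 m/s

130.5 m/s


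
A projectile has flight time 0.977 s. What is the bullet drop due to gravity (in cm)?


drop = 0.5*g*t^2 = 0.5*9.81*0.977^2 = 4.68196 m ≈ 468.2 cm

468.2 cm


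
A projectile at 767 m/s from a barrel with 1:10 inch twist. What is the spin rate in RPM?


twist_m = 10*0.0254 = 0.254 m
spin = v/twist = 767/0.254 = 3019.685 rev/s
RPM = spin*60 = 3019.685*60 ≈ 181181 RPM

181181 RPM


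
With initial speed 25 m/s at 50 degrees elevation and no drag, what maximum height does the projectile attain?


H = (v0*sin(theta))^2 / (2g) = (25*sin(50°))^2 / (2*9.81) = 18.69 m

18.69 m


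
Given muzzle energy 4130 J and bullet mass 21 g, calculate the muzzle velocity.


v = sqrt(2*E/m) = sqrt(2*4130/0.021) = 627.2 m/s

627.2 m/s


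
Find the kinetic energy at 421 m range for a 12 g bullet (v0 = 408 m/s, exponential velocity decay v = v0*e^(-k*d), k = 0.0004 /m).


v = v0*exp(-k*d) = 408*exp(-0.0004*421) = 344.766 m/s
E = 0.5*m*v^2 = 0.5*0.012*344.766^2 = 713.2 J

713.2 J


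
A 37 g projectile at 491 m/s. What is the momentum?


p = m*v = 0.037*491 = 18.17 kg·m/s

18.17 kg·m/s


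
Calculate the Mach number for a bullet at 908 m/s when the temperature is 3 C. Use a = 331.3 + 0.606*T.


a = 331.3 + 0.606*(3) = 333.118 m/s
M = v/a = 908/333.118 = 2.726

2.726


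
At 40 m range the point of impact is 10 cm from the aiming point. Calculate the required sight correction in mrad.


1 mrad subtends 1 cm per 10 m of range, so adj = error_cm / (dist_m / 10) = 10 / (40/10) = 2.5 mrad

2.5 mrad


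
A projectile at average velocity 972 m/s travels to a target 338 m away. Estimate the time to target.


t = d/v = 338/972 = 0.3477 s

0.3477 s


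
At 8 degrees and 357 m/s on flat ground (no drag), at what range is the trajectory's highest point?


R = v0^2*sin(2*theta)/g = 357^2*sin(2*8°)/9.81 = 3581.01 m
apex_dist = R/2 = 3581.01/2 = 1791 m

1791 m


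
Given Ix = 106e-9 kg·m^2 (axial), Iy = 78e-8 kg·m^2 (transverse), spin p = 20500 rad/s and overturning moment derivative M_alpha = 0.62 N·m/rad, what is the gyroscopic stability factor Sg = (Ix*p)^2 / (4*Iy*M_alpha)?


Sg = Ix^2 * p^2 / (4 * Iy * M_alpha) = (106e-9)^2 * 20500^2 / (4 * 78e-8 * 0.62) = 2.441

2.441


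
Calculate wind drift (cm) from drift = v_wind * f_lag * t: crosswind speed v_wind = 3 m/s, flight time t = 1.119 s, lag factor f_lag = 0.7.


drift = v_wind * lag * t = 3 * 0.7 * 1.119 = 2.3499 m ≈ 235 cm

235 cm


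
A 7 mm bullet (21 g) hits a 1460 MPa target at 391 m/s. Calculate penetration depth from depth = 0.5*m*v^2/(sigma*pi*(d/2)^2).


A = pi*(d/2)^2 = pi*(7/2)^2 = 38.4845 mm^2
E = 0.5*m*v^2 = 0.5*0.021*391^2 = 1605.25 J
depth = E/(sigma*A) = 1605.25 J / (1460 MPa * 38.4845 mm^2) = 1605.25/(1460 * 38.4845) m = 0.0285696 m ≈ 28.57 mm

28.57 mm


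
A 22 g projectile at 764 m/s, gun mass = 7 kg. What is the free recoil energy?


v_r = m_p*v_p/m_gun = 0.022*764/7 = 2.40114 m/s, E_r = 0.5*m_gun*v_r^2 = 0.5*7*2.40114^2 = 20.18 J

20.18 J


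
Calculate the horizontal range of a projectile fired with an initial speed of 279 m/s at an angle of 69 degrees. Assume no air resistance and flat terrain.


R = v0^2 * sin(2*theta) / g = 279^2 * sin(2*69°) / 9.81 = 5309 m

5309 m


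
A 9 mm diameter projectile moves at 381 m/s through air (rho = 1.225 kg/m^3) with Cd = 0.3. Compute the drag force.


A = pi*(d/2)^2 = pi*(9/2000)^2 = 6.36173e-05 m^2
Fd = 0.5*Cd*rho*A*v^2 = 0.5*0.3*1.225*6.36173e-05*381^2 = 1.697 N

1.697 N


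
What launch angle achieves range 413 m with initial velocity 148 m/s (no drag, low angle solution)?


sin(2*theta) = R*g/v0^2 = 413*9.81/148^2 = 0.184968, theta = arcsin(0.184968)/2 = 5.33°

5.33 degrees


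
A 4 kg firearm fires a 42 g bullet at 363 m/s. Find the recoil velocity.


v_recoil = m_p * v_p / m_gun = 0.042 * 363 / 4 = 3.812 m/s

3.812 m/s


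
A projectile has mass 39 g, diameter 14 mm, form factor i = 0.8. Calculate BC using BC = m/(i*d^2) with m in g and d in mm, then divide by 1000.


BC = m/(i*d^2*1000) = 39/(0.8 * 14^2 * 1000) = 0.0002487

0.0002487


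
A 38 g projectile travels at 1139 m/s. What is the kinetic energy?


E = 0.5*m*v^2 = 0.5*0.038*1139^2 = 24649 J

24649 J


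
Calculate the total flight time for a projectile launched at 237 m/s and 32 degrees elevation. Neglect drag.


T = 2*v0*sin(theta)/g = 2*237*sin(32°)/9.81 = 25.6 s

25.6 s


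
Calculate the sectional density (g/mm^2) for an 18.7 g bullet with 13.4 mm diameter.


SD = m/d^2 = 18.7/13.4^2 = 0.1041 g/mm^2

0.1041 g/mm^2


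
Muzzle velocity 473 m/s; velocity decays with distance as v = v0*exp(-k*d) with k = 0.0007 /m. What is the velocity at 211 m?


v = v0*exp(-k*d) = 473*exp(-0.0007*211) = 408.1 m/s

408.1 m/s


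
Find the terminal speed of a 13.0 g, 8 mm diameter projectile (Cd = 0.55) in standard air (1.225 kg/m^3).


A = pi*(d/2)^2 = pi*(8/2000)^2 = 5.02655e-05 m^2
vt = sqrt(2mg/(Cd*rho*A)) = sqrt(2*0.013*9.81/(0.55 * 1.225 * 5.02655e-05)) = 86.78 m/s

86.78 m/s


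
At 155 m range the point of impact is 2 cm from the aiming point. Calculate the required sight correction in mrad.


1 mrad subtends 1 cm per 10 m of range, so adj = error_cm / (dist_m / 10) = 2 / (155/10) = 0.129 mrad

0.129 mrad


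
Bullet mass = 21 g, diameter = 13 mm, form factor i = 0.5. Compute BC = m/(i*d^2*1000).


BC = m/(i*d^2*1000) = 21/(0.5 * 13^2 * 1000) = 0.0002485

0.0002485


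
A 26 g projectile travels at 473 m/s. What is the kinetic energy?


E = 0.5*m*v^2 = 0.5*0.026*473^2 = 2908 J

2908 J


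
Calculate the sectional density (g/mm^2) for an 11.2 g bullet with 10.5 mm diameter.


SD = m/d^2 = 11.2/10.5^2 = 0.1016 g/mm^2

0.1016 g/mm^2


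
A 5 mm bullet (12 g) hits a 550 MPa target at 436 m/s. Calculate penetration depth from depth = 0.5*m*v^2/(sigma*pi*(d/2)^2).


A = pi*(d/2)^2 = pi*(5/2)^2 = 19.635 mm^2
E = 0.5*m*v^2 = 0.5*0.012*436^2 = 1140.58 J
depth = E/(sigma*A) = 1140.58 J / (550 MPa * 19.635 mm^2) = 1140.58/(550 * 19.635) m = 0.105616 m ≈ 105.6 mm

105.6 mm


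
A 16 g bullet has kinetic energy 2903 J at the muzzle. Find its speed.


v = sqrt(2*E/m) = sqrt(2*2903/0.016) = 602.4 m/s

602.4 m/s


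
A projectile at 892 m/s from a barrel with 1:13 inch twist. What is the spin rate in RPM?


twist_m = 13*0.0254 = 0.3302 m
spin = v/twist = 892/0.3302 = 2701.393 rev/s
RPM = spin*60 = 2701.393*60 ≈ 162084 RPM

162084 RPM


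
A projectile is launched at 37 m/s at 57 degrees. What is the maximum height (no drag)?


H = (v0*sin(theta))^2 / (2g) = (37*sin(57°))^2 / (2*9.81) = 49.08 m

49.08 m


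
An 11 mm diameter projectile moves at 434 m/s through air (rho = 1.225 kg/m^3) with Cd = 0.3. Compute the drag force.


A = pi*(d/2)^2 = pi*(11/2000)^2 = 9.50332e-05 m^2
Fd = 0.5*Cd*rho*A*v^2 = 0.5*0.3*1.225*9.50332e-05*434^2 = 3.289 N

3.289 N


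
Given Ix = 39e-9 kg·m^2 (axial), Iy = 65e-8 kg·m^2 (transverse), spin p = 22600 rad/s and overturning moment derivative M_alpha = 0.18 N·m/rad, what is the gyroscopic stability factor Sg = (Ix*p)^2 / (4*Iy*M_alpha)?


Sg = Ix^2 * p^2 / (4 * Iy * M_alpha) = (39e-9)^2 * 22600^2 / (4 * 65e-8 * 0.18) = 1.66

1.66


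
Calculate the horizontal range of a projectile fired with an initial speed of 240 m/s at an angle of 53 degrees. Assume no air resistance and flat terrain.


R = v0^2 * sin(2*theta) / g = 240^2 * sin(2*53°) / 9.81 = 5644 m

5644 m


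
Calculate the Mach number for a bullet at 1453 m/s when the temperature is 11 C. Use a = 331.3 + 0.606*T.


a = 331.3 + 0.606*(11) = 337.966 m/s
M = v/a = 1453/337.966 = 4.299

4.299


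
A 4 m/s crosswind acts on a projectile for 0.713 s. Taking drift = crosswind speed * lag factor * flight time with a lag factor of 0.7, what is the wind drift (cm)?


drift = v_wind * lag * t = 4 * 0.7 * 0.713 = 1.9964 m ≈ 199.6 cm

199.6 cm


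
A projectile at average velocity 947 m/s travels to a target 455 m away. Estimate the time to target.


t = d/v = 455/947 = 0.4805 s

0.4805 s


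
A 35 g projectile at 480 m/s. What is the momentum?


p = m*v = 0.035*480 = 16.8 kg·m/s

16.8 kg·m/s


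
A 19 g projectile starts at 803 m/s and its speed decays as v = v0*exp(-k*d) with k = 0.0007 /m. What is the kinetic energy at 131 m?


v = v0*exp(-k*d) = 803*exp(-0.0007*131) = 732.64 m/s
E = 0.5*m*v^2 = 0.5*0.019*732.64^2 = 5099 J

5099 J


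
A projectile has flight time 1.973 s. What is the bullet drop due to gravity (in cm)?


drop = 0.5*g*t^2 = 0.5*9.81*1.973^2 = 19.0938 m ≈ 1909 cm

1909 cm


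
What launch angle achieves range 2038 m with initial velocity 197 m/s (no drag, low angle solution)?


sin(2*theta) = R*g/v0^2 = 2038*9.81/197^2 = 0.515158, theta = arcsin(0.515158)/2 = 15.5°

15.5 degrees


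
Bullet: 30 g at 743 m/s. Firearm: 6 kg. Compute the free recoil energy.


v_r = m_p*v_p/m_gun = 0.03*743/6 = 3.715 m/s, E_r = 0.5*m_gun*v_r^2 = 0.5*6*3.715^2 = 41.4 J

41.4 J


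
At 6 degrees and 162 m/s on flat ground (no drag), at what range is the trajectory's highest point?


R = v0^2*sin(2*theta)/g = 162^2*sin(2*6°)/9.81 = 556.211 m
apex_dist = R/2 = 556.211/2 = 278.1 m

278.1 m


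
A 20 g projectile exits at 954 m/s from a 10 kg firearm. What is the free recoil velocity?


v_recoil = m_p * v_p / m_gun = 0.02 * 954 / 10 = 1.908 m/s

1.908 m/s


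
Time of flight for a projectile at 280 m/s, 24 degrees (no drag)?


T = 2*v0*sin(theta)/g = 2*280*sin(24°)/9.81 = 23.22 s

23.22 s


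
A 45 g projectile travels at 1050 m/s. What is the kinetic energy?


E = 0.5*m*v^2 = 0.5*0.045*1050^2 = 24806 J

24806 J


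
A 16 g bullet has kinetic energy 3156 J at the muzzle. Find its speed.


v = sqrt(2*E/m) = sqrt(2*3156/0.016) = 628.1 m/s

628.1 m/s


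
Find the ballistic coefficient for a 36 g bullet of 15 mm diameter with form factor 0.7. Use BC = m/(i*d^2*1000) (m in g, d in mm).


BC = m/(i*d^2*1000) = 36/(0.7 * 15^2 * 1000) = 0.0002286

0.0002286


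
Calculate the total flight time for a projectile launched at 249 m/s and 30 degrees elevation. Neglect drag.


T = 2*v0*sin(theta)/g = 2*249*sin(30°)/9.81 = 25.38 s

25.38 s


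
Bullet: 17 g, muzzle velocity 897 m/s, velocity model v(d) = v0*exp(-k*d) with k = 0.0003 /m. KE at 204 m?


v = v0*exp(-k*d) = 897*exp(-0.0003*204) = 843.75 m/s
E = 0.5*m*v^2 = 0.5*0.017*843.75^2 = 6051 J

6051 J


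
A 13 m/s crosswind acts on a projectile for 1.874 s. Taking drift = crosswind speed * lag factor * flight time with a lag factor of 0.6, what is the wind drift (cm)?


drift = v_wind * lag * t = 13 * 0.6 * 1.874 = 14.6172 m ≈ 1462 cm

1462 cm


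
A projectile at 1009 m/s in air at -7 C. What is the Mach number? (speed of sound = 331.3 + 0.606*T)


a = 331.3 + 0.606*(-7) = 327.058 m/s
M = v/a = 1009/327.058 = 3.085

3.085


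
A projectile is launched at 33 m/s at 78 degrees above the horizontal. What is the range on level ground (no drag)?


R = v0^2 * sin(2*theta) / g = 33^2 * sin(2*78°) / 9.81 = 45.15 m

45.15 m


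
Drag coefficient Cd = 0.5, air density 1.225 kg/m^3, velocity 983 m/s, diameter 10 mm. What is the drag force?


A = pi*(d/2)^2 = pi*(10/2000)^2 = 7.85398e-05 m^2
Fd = 0.5*Cd*rho*A*v^2 = 0.5*0.5*1.225*7.85398e-05*983^2 = 23.24 N

23.24 N


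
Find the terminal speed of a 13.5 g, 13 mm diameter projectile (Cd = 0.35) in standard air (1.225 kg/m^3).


A = pi*(d/2)^2 = pi*(13/2000)^2 = 1.32732e-04 m^2
vt = sqrt(2mg/(Cd*rho*A)) = sqrt(2*0.0135*9.81/(0.35 * 1.225 * 1.32732e-04)) = 68.22 m/s

68.22 m/s


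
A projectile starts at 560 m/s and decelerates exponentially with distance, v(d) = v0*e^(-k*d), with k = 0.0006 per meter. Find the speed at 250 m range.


v = v0*exp(-k*d) = 560*exp(-0.0006*250) = 482 m/s

482 m/s


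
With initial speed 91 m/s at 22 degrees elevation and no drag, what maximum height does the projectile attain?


H = (v0*sin(theta))^2 / (2g) = (91*sin(22°))^2 / (2*9.81) = 59.23 m

59.23 m


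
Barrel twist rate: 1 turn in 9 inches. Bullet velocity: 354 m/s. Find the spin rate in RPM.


twist_m = 9*0.0254 = 0.2286 m
spin = v/twist = 354/0.2286 = 1548.556 rev/s
RPM = spin*60 = 1548.556*60 ≈ 92913 RPM

92913 RPM


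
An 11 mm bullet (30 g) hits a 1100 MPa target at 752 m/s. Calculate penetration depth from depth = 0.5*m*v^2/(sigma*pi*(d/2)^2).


A = pi*(d/2)^2 = pi*(11/2)^2 = 95.0332 mm^2
E = 0.5*m*v^2 = 0.5*0.03*752^2 = 8482.56 J
depth = E/(sigma*A) = 8482.56 J / (1100 MPa * 95.0332 mm^2) = 8482.56/(1100 * 95.0332) m = 0.0811445 m ≈ 81.14 mm

81.14 mm


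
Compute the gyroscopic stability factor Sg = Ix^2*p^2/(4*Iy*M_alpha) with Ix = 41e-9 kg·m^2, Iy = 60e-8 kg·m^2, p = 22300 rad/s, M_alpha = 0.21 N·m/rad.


Sg = Ix^2 * p^2 / (4 * Iy * M_alpha) = (41e-9)^2 * 22300^2 / (4 * 60e-8 * 0.21) = 1.659

1.659


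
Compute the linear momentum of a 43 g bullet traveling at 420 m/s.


p = m*v = 0.043*420 = 18.06 kg·m/s

18.06 kg·m/s


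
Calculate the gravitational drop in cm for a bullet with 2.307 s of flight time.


drop = 0.5*g*t^2 = 0.5*9.81*2.307^2 = 26.1056 m ≈ 2611 cm

2611 cm


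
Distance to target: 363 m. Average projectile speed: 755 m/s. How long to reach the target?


t = d/v = 363/755 = 0.4808 s

0.4808 s


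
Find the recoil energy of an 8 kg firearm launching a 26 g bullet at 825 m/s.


v_r = m_p*v_p/m_gun = 0.026*825/8 = 2.68125 m/s, E_r = 0.5*m_gun*v_r^2 = 0.5*8*2.68125^2 = 28.76 J

28.76 J


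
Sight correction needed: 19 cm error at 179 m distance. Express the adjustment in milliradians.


1 mrad subtends 1 cm per 10 m of range, so adj = error_cm / (dist_m / 10) = 19 / (179/10) = 1.061 mrad

1.061 mrad


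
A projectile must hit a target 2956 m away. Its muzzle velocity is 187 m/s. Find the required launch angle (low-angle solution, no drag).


sin(2*theta) = R*g/v0^2 = 2956*9.81/187^2 = 0.829259, theta = arcsin(0.829259)/2 = 28.01°

28.01 degrees


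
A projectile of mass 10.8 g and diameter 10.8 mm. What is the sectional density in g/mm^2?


SD = m/d^2 = 10.8/10.8^2 = 0.09259 g/mm^2

0.09259 g/mm^2


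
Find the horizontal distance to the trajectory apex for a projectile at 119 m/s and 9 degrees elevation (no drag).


R = v0^2*sin(2*theta)/g = 119^2*sin(2*9°)/9.81 = 446.074 m
apex_dist = R/2 = 446.074/2 = 223 m

223 m


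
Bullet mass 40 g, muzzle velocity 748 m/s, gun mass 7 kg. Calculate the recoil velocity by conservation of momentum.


v_recoil = m_p * v_p / m_gun = 0.04 * 748 / 7 = 4.274 m/s

4.274 m/s


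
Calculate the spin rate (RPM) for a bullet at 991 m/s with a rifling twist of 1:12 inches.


twist_m = 12*0.0254 = 0.3048 m
spin = v/twist = 991/0.3048 = 3251.312 rev/s
RPM = spin*60 = 3251.312*60 ≈ 195079 RPM

195079 RPM


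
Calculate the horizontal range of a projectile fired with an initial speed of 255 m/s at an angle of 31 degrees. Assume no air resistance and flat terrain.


R = v0^2 * sin(2*theta) / g = 255^2 * sin(2*31°) / 9.81 = 5853 m

5853 m


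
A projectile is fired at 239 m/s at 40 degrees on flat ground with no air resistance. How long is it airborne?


T = 2*v0*sin(theta)/g = 2*239*sin(40°)/9.81 = 31.32 s

31.32 s


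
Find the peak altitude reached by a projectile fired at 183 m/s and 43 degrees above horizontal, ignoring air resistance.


H = (v0*sin(theta))^2 / (2g) = (183*sin(43°))^2 / (2*9.81) = 793.9 m

793.9 m


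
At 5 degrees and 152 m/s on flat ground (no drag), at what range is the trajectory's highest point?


R = v0^2*sin(2*theta)/g = 152^2*sin(2*5°)/9.81 = 408.967 m
apex_dist = R/2 = 408.967/2 = 204.5 m

204.5 m


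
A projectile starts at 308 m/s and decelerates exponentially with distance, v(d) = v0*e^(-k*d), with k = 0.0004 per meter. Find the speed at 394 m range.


v = v0*exp(-k*d) = 308*exp(-0.0004*394) = 263.1 m/s

263.1 m/s


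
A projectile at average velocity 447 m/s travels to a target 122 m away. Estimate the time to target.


t = d/v = 122/447 = 0.2729 s

0.2729 s


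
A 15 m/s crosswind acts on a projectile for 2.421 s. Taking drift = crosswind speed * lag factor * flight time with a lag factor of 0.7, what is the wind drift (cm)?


drift = v_wind * lag * t = 15 * 0.7 * 2.421 = 25.4205 m ≈ 2542 cm

2542 cm


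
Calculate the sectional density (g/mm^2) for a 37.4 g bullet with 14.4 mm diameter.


SD = m/d^2 = 37.4/14.4^2 = 0.1804 g/mm^2

0.1804 g/mm^2


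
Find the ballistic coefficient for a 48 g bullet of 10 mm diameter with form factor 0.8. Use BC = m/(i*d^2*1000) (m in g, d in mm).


BC = m/(i*d^2*1000) = 48/(0.8 * 10^2 * 1000) = 0.0006

0.0006


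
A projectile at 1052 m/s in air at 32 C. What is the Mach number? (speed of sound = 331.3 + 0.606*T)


a = 331.3 + 0.606*(32) = 350.692 m/s
M = v/a = 1052/350.692 = 3

3


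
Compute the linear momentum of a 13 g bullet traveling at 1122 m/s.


p = m*v = 0.013*1122 = 14.59 kg·m/s

14.59 kg·m/s
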